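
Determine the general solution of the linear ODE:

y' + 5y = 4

Using integrating factor method:

General solution: y = 4/5 + Ce^(-5x)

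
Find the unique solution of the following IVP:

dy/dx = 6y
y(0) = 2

General solution: y = Ce^(6x)
Applying IC y(0) = 2:
Particular solution: y = 2e^(6x)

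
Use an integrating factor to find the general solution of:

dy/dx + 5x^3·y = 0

Using integrating factor method:

General solution: y = Ce^(-5x^4/4)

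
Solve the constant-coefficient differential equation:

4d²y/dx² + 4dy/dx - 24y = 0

Characteristic equation: 4r² + 4r - 24 = 0
Divide by 4: r² + r - 6 = 0
Roots: r = 2, -3 (distinct real)
General solution: y = C₁e^(2x) + C₂e^(-3x)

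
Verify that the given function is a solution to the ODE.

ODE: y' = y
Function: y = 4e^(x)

Verification:
y = 4e^(x)
y' = 4e^(x)
y = 4e^(x)
y' = y ✓

Yes, it is a solution.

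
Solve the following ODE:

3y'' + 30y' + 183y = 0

Characteristic equation: 3r² + 30r + 183 = 0
Divide by 3: r² + 10r + 61 = 0
Roots: r = -5 ± 6i (complex conjugates)
General solution: y = e^(-5x)(C₁cos(6x) + C₂sin(6x))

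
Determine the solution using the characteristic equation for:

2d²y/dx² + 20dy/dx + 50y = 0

Characteristic equation: 2r² + 20r + 50 = 0
Divide by 2: r² + 10r + 25 = 0
Factored: (r + 5)² = 0
Repeated root: r = -5
General solution: y = (C₁ + C₂x)e^(-5x)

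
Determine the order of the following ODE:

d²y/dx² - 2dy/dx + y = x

The order is 2 (highest derivative is of order 2).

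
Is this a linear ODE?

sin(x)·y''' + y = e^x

Yes. Linear (y and its derivatives appear to the first power only, no products of y terms)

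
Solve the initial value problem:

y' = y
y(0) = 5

General solution: y = Ce^x
Applying IC y(0) = 5:
Particular solution: y = 5e^x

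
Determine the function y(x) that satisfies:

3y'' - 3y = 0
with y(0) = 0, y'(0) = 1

General solution: y = C₁e^x + C₂e^(-x)
Applying ICs: C₁ = 1/2, C₂ = -1/2
Particular solution: y = (1/2)e^x - (1/2)e^(-x)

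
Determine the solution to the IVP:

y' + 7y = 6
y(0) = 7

General solution: y = 6/7 + Ce^(-7x)
Applying y(0) = 7: C = 7 - 6/7 = 43/7
Particular solution: y = 6/7 + (43/7)e^(-7x)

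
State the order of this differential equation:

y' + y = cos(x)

The order is 1 (highest derivative is of order 1).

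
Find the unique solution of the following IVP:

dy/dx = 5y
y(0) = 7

General solution: y = Ce^(5x)
Applying IC y(0) = 7:
Particular solution: y = 7e^(5x)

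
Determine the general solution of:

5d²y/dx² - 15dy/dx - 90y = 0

Characteristic equation: 5r² - 15r - 90 = 0
Divide by 5: r² - 3r - 18 = 0
Roots: r = 6, -3 (distinct real)
General solution: y = C₁e^(6x) + C₂e^(-3x)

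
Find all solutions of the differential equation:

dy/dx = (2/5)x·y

Separating variables and integrating:
ln|y| = x^2/5 + C

General solution: y = Ce^(x^2/5)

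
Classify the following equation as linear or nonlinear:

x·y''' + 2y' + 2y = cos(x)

Linear (y and its derivatives appear to the first power only, no products of y terms)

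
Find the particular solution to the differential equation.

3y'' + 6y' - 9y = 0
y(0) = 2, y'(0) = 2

General solution: y = C₁e^x + C₂e^(-3x)
Applying ICs: C₁ = 2, C₂ = 0
Particular solution: y = 2e^x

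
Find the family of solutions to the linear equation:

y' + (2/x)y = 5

Using integrating factor method:

General solution: y = (5/3)x + Cx^(-2)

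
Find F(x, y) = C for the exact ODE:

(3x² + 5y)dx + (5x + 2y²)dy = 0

Verify exactness: ∂M/∂y = ∂N/∂x ✓
Find F(x,y) such that ∂F/∂x = M, ∂F/∂y = N
Solution: x³ + 5xy + 2y³/3 = C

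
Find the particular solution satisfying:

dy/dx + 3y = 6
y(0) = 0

General solution: y = 2 + Ce^(-3x)
Applying y(0) = 0: C = 0 - 2 = -2
Particular solution: y = 2 - 2e^(-3x)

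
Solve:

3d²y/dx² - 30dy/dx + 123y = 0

Characteristic equation: 3r² - 30r + 123 = 0
Divide by 3: r² - 10r + 41 = 0
Roots: r = 5 ± 4i (complex conjugates)
General solution: y = e^(5x)(C₁cos(4x) + C₂sin(4x))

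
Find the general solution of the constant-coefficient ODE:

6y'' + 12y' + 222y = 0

Characteristic equation: 6r² + 12r + 222 = 0
Divide by 6: r² + 2r + 37 = 0
Roots: r = -1 ± 6i (complex conjugates)
General solution: y = e^(-x)(C₁cos(6x) + C₂sin(6x))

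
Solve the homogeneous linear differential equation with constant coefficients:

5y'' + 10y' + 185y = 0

Characteristic equation: 5r² + 10r + 185 = 0
Divide by 5: r² + 2r + 37 = 0
Roots: r = -1 ± 6i (complex conjugates)
General solution: y = e^(-x)(C₁cos(6x) + C₂sin(6x))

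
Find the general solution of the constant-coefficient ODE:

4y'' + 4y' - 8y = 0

Characteristic equation: 4r² + 4r - 8 = 0
Divide by 4: r² + r - 2 = 0
Roots: r = 1, -2 (distinct real)
General solution: y = C₁e^x + C₂e^(-2x)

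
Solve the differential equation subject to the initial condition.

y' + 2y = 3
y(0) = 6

General solution: y = 3/2 + Ce^(-2x)
Applying y(0) = 6: C = 6 - 3/2 = 9/2
Particular solution: y = 3/2 + (9/2)e^(-2x)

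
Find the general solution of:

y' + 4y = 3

Using integrating factor method:

General solution: y = 3/4 + Ce^(-4x)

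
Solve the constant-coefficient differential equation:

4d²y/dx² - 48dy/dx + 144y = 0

Characteristic equation: 4r² - 48r + 144 = 0
Divide by 4: r² - 12r + 36 = 0
Factored: (r - 6)² = 0
Repeated root: r = 6
General solution: y = (C₁ + C₂x)e^(6x)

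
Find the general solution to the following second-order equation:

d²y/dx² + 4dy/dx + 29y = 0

Characteristic equation: r² + 4r + 29 = 0
Roots: r = -2 ± 5i (complex conjugates)
General solution: y = e^(-2x)(C₁cos(5x) + C₂sin(5x))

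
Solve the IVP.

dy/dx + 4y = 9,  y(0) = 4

General solution: y = 9/4 + Ce^(-4x)
Applying y(0) = 4: C = 4 - 9/4 = 7/4
Particular solution: y = 9/4 + (7/4)e^(-4x)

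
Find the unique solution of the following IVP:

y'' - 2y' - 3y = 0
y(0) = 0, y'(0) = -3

General solution: y = C₁e^(3x) + C₂e^(-x)
Applying ICs: C₁ = -3/4, C₂ = 3/4
Particular solution: y = -(3/4)e^(3x) + (3/4)e^(-x)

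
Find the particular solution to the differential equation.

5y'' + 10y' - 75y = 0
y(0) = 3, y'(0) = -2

General solution: y = C₁e^(3x) + C₂e^(-5x)
Applying ICs: C₁ = 13/8, C₂ = 11/8
Particular solution: y = (13/8)e^(3x) + (11/8)e^(-5x)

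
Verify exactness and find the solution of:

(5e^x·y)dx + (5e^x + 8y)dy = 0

Verify exactness: ∂M/∂y = ∂N/∂x ✓
Find F(x,y) such that ∂F/∂x = M, ∂F/∂y = N
Solution: 5e^x·y + 4y² = C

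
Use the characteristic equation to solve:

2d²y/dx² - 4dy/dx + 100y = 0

Characteristic equation: 2r² - 4r + 100 = 0
Divide by 2: r² - 2r + 50 = 0
Roots: r = 1 ± 7i (complex conjugates)
General solution: y = e^x(C₁cos(7x) + C₂sin(7x))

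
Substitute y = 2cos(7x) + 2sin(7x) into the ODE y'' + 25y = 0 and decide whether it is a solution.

Verification:
y'' = -98cos(7x) - 98sin(7x)
y'' + 25y ≠ 0 (frequency mismatch: got 49 instead of 25)

No, it is not a solution.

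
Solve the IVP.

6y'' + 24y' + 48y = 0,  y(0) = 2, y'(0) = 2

General solution: y = e^(-2x)(C₁cos(2x) + C₂sin(2x))
Complex roots r = -2 ± 2i
Applying ICs: C₁ = 2, C₂ = 3
Particular solution: y = e^(-2x)(2cos(2x) + 3sin(2x))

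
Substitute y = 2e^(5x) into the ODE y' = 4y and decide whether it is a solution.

Verification:
y = 2e^(5x)
y' = 10e^(5x)
But 4y = 8e^(5x)
y' ≠ 4y — the derivative does not match

No, it is not a solution.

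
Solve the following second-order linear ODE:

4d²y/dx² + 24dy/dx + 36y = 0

Characteristic equation: 4r² + 24r + 36 = 0
Divide by 4: r² + 6r + 9 = 0
Factored: (r + 3)² = 0
Repeated root: r = -3
General solution: y = (C₁ + C₂x)e^(-3x)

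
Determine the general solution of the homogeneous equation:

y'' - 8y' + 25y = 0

Characteristic equation: r² - 8r + 25 = 0
Roots: r = 4 ± 3i (complex conjugates)
General solution: y = e^(4x)(C₁cos(3x) + C₂sin(3x))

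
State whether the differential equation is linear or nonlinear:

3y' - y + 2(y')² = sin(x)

Nonlinear ((y')² term)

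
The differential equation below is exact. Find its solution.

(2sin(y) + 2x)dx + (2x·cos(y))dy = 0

Verify exactness: ∂M/∂y = ∂N/∂x ✓
Find F(x,y) such that ∂F/∂x = M, ∂F/∂y = N
Solution: 2x·sin(y) + x² = C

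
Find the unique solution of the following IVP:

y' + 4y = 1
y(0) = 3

General solution: y = 1/4 + Ce^(-4x)
Applying y(0) = 3: C = 3 - 1/4 = 11/4
Particular solution: y = 1/4 + (11/4)e^(-4x)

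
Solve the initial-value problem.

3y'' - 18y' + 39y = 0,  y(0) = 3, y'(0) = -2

General solution: y = e^(3x)(C₁cos(2x) + C₂sin(2x))
Complex roots r = 3 ± 2i
Applying ICs: C₁ = 3, C₂ = -11/2
Particular solution: y = e^(3x)(3cos(2x) - (11/2)sin(2x))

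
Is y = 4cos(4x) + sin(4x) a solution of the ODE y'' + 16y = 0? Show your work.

Verification:
y'' = -64cos(4x) - 16sin(4x)
y'' + 16y = 0 ✓

Yes, it is a solution.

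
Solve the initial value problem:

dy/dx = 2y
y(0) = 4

General solution: y = Ce^(2x)
Applying IC y(0) = 4:
Particular solution: y = 4e^(2x)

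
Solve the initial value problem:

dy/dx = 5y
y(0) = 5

General solution: y = Ce^(5x)
Applying IC y(0) = 5:
Particular solution: y = 5e^(5x)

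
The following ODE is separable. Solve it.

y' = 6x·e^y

Separating variables and integrating:
-e^(-y) = 3x² + C

General solution: y = -ln(C - 3x²)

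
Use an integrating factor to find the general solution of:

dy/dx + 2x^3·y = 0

Using integrating factor method:

General solution: y = Ce^(-x^4/2)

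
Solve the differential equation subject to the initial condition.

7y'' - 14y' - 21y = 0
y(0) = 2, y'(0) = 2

General solution: y = C₁e^(3x) + C₂e^(-x)
Applying ICs: C₁ = 1, C₂ = 1
Particular solution: y = e^(3x) + e^(-x)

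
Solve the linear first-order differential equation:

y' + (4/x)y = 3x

Using integrating factor method:

General solution: y = (1/2)x^2 + Cx^(-4)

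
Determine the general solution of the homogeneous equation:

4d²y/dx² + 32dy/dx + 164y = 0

Characteristic equation: 4r² + 32r + 164 = 0
Divide by 4: r² + 8r + 41 = 0
Roots: r = -4 ± 5i (complex conjugates)
General solution: y = e^(-4x)(C₁cos(5x) + C₂sin(5x))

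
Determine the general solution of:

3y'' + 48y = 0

Characteristic equation: 3r² + 48 = 0
Divide by 3: r² + 16 = 0
Roots: r = ±4i (complex conjugates)
General solution: y = C₁cos(4x) + C₂sin(4x)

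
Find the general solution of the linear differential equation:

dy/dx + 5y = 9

Using integrating factor method:

General solution: y = 9/5 + Ce^(-5x)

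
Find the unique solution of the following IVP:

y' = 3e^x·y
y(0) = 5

General solution: y = Ce^(3e^x)
Applying IC y(0) = 5:
Particular solution: y = 5e^(3(e^x - 1))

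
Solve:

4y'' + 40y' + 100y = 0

Characteristic equation: 4r² + 40r + 100 = 0
Divide by 4: r² + 10r + 25 = 0
Factored: (r + 5)² = 0
Repeated root: r = -5
General solution: y = (C₁ + C₂x)e^(-5x)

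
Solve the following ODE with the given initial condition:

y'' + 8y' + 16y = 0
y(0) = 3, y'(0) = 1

General solution: y = (C₁ + C₂x)e^(-4x)
Repeated root r = -4
Applying ICs: C₁ = 3, C₂ = 13
Particular solution: y = (3 + 13x)e^(-4x)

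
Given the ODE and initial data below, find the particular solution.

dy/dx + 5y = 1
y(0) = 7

General solution: y = 1/5 + Ce^(-5x)
Applying y(0) = 7: C = 7 - 1/5 = 34/5
Particular solution: y = 1/5 + (34/5)e^(-5x)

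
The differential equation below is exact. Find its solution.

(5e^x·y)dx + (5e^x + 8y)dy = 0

Verify exactness: ∂M/∂y = ∂N/∂x ✓
Find F(x,y) such that ∂F/∂x = M, ∂F/∂y = N
Solution: 5e^x·y + 4y² = C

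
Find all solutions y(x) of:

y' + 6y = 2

Using integrating factor method:

General solution: y = 1/3 + Ce^(-6x)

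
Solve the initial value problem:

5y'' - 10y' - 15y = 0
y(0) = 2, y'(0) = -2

General solution: y = C₁e^(3x) + C₂e^(-x)
Applying ICs: C₁ = 0, C₂ = 2
Particular solution: y = 2e^(-x)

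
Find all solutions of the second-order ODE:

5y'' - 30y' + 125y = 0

Characteristic equation: 5r² - 30r + 125 = 0
Divide by 5: r² - 6r + 25 = 0
Roots: r = 3 ± 4i (complex conjugates)
General solution: y = e^(3x)(C₁cos(4x) + C₂sin(4x))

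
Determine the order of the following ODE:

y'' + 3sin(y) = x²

The order is 2 (highest derivative is of order 2).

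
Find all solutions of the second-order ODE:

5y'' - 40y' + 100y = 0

Characteristic equation: 5r² - 40r + 100 = 0
Divide by 5: r² - 8r + 20 = 0
Roots: r = 4 ± 2i (complex conjugates)
General solution: y = e^(4x)(C₁cos(2x) + C₂sin(2x))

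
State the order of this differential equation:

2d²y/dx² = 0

The order is 2 (highest derivative is of order 2).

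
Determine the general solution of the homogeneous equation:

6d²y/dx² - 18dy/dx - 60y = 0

Characteristic equation: 6r² - 18r - 60 = 0
Divide by 6: r² - 3r - 10 = 0
Roots: r = 5, -2 (distinct real)
General solution: y = C₁e^(5x) + C₂e^(-2x)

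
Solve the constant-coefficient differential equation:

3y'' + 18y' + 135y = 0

Characteristic equation: 3r² + 18r + 135 = 0
Divide by 3: r² + 6r + 45 = 0
Roots: r = -3 ± 6i (complex conjugates)
General solution: y = e^(-3x)(C₁cos(6x) + C₂sin(6x))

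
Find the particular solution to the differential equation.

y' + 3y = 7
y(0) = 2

General solution: y = 7/3 + Ce^(-3x)
Applying y(0) = 2: C = 2 - 7/3 = -1/3
Particular solution: y = 7/3 - (1/3)e^(-3x)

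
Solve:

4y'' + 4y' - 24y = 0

Characteristic equation: 4r² + 4r - 24 = 0
Divide by 4: r² + r - 6 = 0
Roots: r = 2, -3 (distinct real)
General solution: y = C₁e^(2x) + C₂e^(-3x)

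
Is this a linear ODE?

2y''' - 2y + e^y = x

No. Nonlinear (e^y is nonlinear in y)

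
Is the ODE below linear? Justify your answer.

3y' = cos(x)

Yes. Linear (y and its derivatives appear to the first power only, no products of y terms)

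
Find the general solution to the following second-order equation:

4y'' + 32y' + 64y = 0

Characteristic equation: 4r² + 32r + 64 = 0
Divide by 4: r² + 8r + 16 = 0
Factored: (r + 4)² = 0
Repeated root: r = -4
General solution: y = (C₁ + C₂x)e^(-4x)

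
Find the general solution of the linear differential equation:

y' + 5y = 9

Using integrating factor method:

General solution: y = 9/5 + Ce^(-5x)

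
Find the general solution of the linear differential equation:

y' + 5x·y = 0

Using integrating factor method:

General solution: y = Ce^(-5x^2/2)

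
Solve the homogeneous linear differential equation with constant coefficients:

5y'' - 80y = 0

Characteristic equation: 5r² - 80 = 0
Divide by 5: r² - 16 = 0
Roots: r = 4, -4 (distinct real)
General solution: y = C₁e^(4x) + C₂e^(-4x)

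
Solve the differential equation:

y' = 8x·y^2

Separating variables and integrating:
-1/y = 4x^2 + C

General solution: y^-1 = -4x^2 + C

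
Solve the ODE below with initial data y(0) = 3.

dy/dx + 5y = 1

General solution: y = 1/5 + Ce^(-5x)
Applying y(0) = 3: C = 3 - 1/5 = 14/5
Particular solution: y = 1/5 + (14/5)e^(-5x)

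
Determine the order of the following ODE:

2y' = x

The order is 1 (highest derivative is of order 1).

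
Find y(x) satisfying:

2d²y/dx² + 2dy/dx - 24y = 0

Characteristic equation: 2r² + 2r - 24 = 0
Divide by 2: r² + r - 12 = 0
Roots: r = 3, -4 (distinct real)
General solution: y = C₁e^(3x) + C₂e^(-4x)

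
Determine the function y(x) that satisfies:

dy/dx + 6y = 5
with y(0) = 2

General solution: y = 5/6 + Ce^(-6x)
Applying y(0) = 2: C = 2 - 5/6 = 7/6
Particular solution: y = 5/6 + (7/6)e^(-6x)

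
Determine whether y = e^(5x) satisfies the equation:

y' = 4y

Verification:
y = e^(5x)
y' = 5e^(5x)
But 4y = 4e^(5x)
y' ≠ 4y — the derivative does not match

No, it is not a solution.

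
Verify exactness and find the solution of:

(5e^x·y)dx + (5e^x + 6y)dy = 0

Verify exactness: ∂M/∂y = ∂N/∂x ✓
Find F(x,y) such that ∂F/∂x = M, ∂F/∂y = N
Solution: 5e^x·y + 3y² = C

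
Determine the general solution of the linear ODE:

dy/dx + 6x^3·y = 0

Using integrating factor method:

General solution: y = Ce^(-3x^4/2)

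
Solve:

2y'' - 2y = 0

Characteristic equation: 2r² - 2 = 0
Divide by 2: r² - 1 = 0
Roots: r = 1, -1 (distinct real)
General solution: y = C₁e^x + C₂e^(-x)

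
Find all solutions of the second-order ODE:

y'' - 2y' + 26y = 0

Characteristic equation: r² - 2r + 26 = 0
Roots: r = 1 ± 5i (complex conjugates)
General solution: y = e^x(C₁cos(5x) + C₂sin(5x))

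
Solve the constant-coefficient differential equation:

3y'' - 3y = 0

Characteristic equation: 3r² - 3 = 0
Divide by 3: r² - 1 = 0
Roots: r = 1, -1 (distinct real)
General solution: y = C₁e^x + C₂e^(-x)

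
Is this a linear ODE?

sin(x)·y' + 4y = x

Yes. Linear (y and its derivatives appear to the first power only, no products of y terms)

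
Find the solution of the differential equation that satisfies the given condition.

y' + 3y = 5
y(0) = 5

General solution: y = 5/3 + Ce^(-3x)
Applying y(0) = 5: C = 5 - 5/3 = 10/3
Particular solution: y = 5/3 + (10/3)e^(-3x)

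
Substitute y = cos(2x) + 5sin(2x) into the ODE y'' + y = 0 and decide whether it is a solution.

Verification:
y'' = -4cos(2x) - 20sin(2x)
y'' + y ≠ 0 (frequency mismatch: got 4 instead of 1)

No, it is not a solution.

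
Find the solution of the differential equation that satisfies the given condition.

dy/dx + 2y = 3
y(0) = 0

General solution: y = 3/2 + Ce^(-2x)
Applying y(0) = 0: C = 0 - 3/2 = -3/2
Particular solution: y = 3/2 - (3/2)e^(-2x)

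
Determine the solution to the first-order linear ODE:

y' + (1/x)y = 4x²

Using integrating factor method:

General solution: y = x^3 + C/x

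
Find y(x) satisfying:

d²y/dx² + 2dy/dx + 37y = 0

Characteristic equation: r² + 2r + 37 = 0
Roots: r = -1 ± 6i (complex conjugates)
General solution: y = e^(-x)(C₁cos(6x) + C₂sin(6x))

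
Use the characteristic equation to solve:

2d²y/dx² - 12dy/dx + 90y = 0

Characteristic equation: 2r² - 12r + 90 = 0
Divide by 2: r² - 6r + 45 = 0
Roots: r = 3 ± 6i (complex conjugates)
General solution: y = e^(3x)(C₁cos(6x) + C₂sin(6x))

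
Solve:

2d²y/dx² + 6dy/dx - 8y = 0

Characteristic equation: 2r² + 6r - 8 = 0
Divide by 2: r² + 3r - 4 = 0
Roots: r = 1, -4 (distinct real)
General solution: y = C₁e^x + C₂e^(-4x)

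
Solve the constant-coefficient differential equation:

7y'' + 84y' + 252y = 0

Characteristic equation: 7r² + 84r + 252 = 0
Divide by 7: r² + 12r + 36 = 0
Factored: (r + 6)² = 0
Repeated root: r = -6
General solution: y = (C₁ + C₂x)e^(-6x)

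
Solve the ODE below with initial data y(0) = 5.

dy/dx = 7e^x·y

General solution: y = Ce^(7e^x)
Applying IC y(0) = 5:
Particular solution: y = 5e^(7(e^x - 1))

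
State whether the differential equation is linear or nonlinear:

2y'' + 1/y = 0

Nonlinear (1/y term)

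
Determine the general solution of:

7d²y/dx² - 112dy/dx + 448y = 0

Characteristic equation: 7r² - 112r + 448 = 0
Divide by 7: r² - 16r + 64 = 0
Factored: (r - 8)² = 0
Repeated root: r = 8
General solution: y = (C₁ + C₂x)e^(8x)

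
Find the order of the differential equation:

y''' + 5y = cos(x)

The order is 3 (highest derivative is of order 3).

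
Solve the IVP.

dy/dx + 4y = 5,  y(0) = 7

General solution: y = 5/4 + Ce^(-4x)
Applying y(0) = 7: C = 7 - 5/4 = 23/4
Particular solution: y = 5/4 + (23/4)e^(-4x)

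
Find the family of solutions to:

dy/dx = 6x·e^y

Separating variables and integrating:
-e^(-y) = 3x² + C

General solution: y = -ln(C - 3x²)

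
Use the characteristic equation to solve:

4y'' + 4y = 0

Characteristic equation: 4r² + 4 = 0
Divide by 4: r² + 1 = 0
Roots: r = ±i (complex conjugates)
General solution: y = C₁cos(x) + C₂sin(x)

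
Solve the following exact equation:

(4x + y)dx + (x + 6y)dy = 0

Verify exactness: ∂M/∂y = ∂N/∂x ✓
Find F(x,y) such that ∂F/∂x = M, ∂F/∂y = N
Solution: 2x² + xy + 3y² = C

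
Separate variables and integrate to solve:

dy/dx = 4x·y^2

Separating variables and integrating:
-1/y = 2x^2 + C

General solution: y^-1 = -2x^2 + C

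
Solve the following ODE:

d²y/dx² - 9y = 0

Characteristic equation: r² - 9 = 0
Roots: r = 3, -3 (distinct real)
General solution: y = C₁e^(3x) + C₂e^(-3x)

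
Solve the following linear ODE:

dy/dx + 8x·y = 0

Using integrating factor method:

General solution: y = Ce^(-4x^2)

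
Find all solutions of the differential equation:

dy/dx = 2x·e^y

Separating variables and integrating:
-e^(-y) = x² + C

General solution: y = -ln(C - x²)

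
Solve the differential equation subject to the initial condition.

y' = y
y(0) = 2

General solution: y = Ce^x
Applying IC y(0) = 2:
Particular solution: y = 2e^x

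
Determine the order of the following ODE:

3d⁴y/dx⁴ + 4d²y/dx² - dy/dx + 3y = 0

The order is 4 (highest derivative is of order 4).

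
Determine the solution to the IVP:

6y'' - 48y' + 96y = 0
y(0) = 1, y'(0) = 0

General solution: y = (C₁ + C₂x)e^(4x)
Repeated root r = 4
Applying ICs: C₁ = 1, C₂ = -4
Particular solution: y = (1 - 4x)e^(4x)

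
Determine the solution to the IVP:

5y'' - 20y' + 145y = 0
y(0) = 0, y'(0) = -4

General solution: y = e^(2x)(C₁cos(5x) + C₂sin(5x))
Complex roots r = 2 ± 5i
Applying ICs: C₁ = 0, C₂ = -4/5
Particular solution: y = e^(2x)(-(4/5)sin(5x))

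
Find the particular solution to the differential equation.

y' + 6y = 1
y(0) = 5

General solution: y = 1/6 + Ce^(-6x)
Applying y(0) = 5: C = 5 - 1/6 = 29/6
Particular solution: y = 1/6 + (29/6)e^(-6x)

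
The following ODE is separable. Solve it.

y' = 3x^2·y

Separating variables and integrating:
ln|y| = x^3 + C

General solution: y = Ce^(x^3)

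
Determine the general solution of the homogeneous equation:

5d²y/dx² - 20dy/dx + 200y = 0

Characteristic equation: 5r² - 20r + 200 = 0
Divide by 5: r² - 4r + 40 = 0
Roots: r = 2 ± 6i (complex conjugates)
General solution: y = e^(2x)(C₁cos(6x) + C₂sin(6x))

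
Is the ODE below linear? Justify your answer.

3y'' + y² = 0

No. Nonlinear (y² term)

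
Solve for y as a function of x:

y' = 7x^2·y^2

Separating variables and integrating:
-1/y = 7x^3/3 + C

General solution: y^-1 = (-7/3)x^3 + C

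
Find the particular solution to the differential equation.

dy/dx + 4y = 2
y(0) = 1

General solution: y = 1/2 + Ce^(-4x)
Applying y(0) = 1: C = 1 - 1/2 = 1/2
Particular solution: y = 1/2 + (1/2)e^(-4x)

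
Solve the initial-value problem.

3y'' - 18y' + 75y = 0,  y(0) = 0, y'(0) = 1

General solution: y = e^(3x)(C₁cos(4x) + C₂sin(4x))
Complex roots r = 3 ± 4i
Applying ICs: C₁ = 0, C₂ = 1/4
Particular solution: y = e^(3x)((1/4)sin(4x))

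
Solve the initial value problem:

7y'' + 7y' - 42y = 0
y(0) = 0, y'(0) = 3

General solution: y = C₁e^(2x) + C₂e^(-3x)
Applying ICs: C₁ = 3/5, C₂ = -3/5
Particular solution: y = (3/5)e^(2x) - (3/5)e^(-3x)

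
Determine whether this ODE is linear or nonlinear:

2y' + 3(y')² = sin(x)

Nonlinear ((y')² term)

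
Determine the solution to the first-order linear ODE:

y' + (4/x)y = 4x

Using integrating factor method:

General solution: y = (2/3)x^2 + Cx^(-4)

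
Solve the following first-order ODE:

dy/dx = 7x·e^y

Separating variables and integrating:
-e^(-y) = 7x²/2 + C

General solution: y = -ln(C - 7x²/2)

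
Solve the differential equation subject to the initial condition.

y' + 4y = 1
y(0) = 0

General solution: y = 1/4 + Ce^(-4x)
Applying y(0) = 0: C = 0 - 1/4 = -1/4
Particular solution: y = 1/4 - (1/4)e^(-4x)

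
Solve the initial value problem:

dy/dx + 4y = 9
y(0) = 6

General solution: y = 9/4 + Ce^(-4x)
Applying y(0) = 6: C = 6 - 9/4 = 15/4
Particular solution: y = 9/4 + (15/4)e^(-4x)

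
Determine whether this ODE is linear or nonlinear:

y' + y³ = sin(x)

Nonlinear (y³ term)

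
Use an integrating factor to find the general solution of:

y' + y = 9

Using integrating factor method:

General solution: y = 9 + Ce^(-x)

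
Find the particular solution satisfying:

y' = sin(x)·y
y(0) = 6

General solution: y = Ce^(-cos(x))
Applying IC y(0) = 6:
Particular solution: y = 6e^(1-cos(x))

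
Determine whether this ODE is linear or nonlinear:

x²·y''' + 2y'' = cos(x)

Linear (y and its derivatives appear to the first power only, no products of y terms)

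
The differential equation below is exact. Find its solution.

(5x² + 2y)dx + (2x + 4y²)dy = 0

Verify exactness: ∂M/∂y = ∂N/∂x ✓
Find F(x,y) such that ∂F/∂x = M, ∂F/∂y = N
Solution: 5x³/3 + 2xy + 4y³/3 = C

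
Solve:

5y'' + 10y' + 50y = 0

Characteristic equation: 5r² + 10r + 50 = 0
Divide by 5: r² + 2r + 10 = 0
Roots: r = -1 ± 3i (complex conjugates)
General solution: y = e^(-x)(C₁cos(3x) + C₂sin(3x))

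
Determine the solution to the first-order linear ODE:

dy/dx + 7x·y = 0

Using integrating factor method:

General solution: y = Ce^(-7x^2/2)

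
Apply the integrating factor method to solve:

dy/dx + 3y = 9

Using integrating factor method:

General solution: y = 3 + Ce^(-3x)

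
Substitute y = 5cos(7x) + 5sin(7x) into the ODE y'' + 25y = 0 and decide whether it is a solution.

Verification:
y'' = -245cos(7x) - 245sin(7x)
y'' + 25y ≠ 0 (frequency mismatch: got 49 instead of 25)

No, it is not a solution.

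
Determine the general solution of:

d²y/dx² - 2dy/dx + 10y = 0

Characteristic equation: r² - 2r + 10 = 0
Roots: r = 1 ± 3i (complex conjugates)
General solution: y = e^x(C₁cos(3x) + C₂sin(3x))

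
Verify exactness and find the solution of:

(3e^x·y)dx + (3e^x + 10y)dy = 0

Verify exactness: ∂M/∂y = ∂N/∂x ✓
Find F(x,y) such that ∂F/∂x = M, ∂F/∂y = N
Solution: 3e^x·y + 5y² = C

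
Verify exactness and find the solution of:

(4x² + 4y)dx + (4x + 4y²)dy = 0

Verify exactness: ∂M/∂y = ∂N/∂x ✓
Find F(x,y) such that ∂F/∂x = M, ∂F/∂y = N
Solution: 4x³/3 + 4xy + 4y³/3 = C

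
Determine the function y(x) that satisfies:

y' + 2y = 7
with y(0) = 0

General solution: y = 7/2 + Ce^(-2x)
Applying y(0) = 0: C = 0 - 7/2 = -7/2
Particular solution: y = 7/2 - (7/2)e^(-2x)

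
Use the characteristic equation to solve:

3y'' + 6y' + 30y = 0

Characteristic equation: 3r² + 6r + 30 = 0
Divide by 3: r² + 2r + 10 = 0
Roots: r = -1 ± 3i (complex conjugates)
General solution: y = e^(-x)(C₁cos(3x) + C₂sin(3x))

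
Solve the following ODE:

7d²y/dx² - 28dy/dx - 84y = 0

Characteristic equation: 7r² - 28r - 84 = 0
Divide by 7: r² - 4r - 12 = 0
Roots: r = 6, -2 (distinct real)
General solution: y = C₁e^(6x) + C₂e^(-2x)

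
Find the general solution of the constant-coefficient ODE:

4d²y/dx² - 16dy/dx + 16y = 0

Characteristic equation: 4r² - 16r + 16 = 0
Divide by 4: r² - 4r + 4 = 0
Factored: (r - 2)² = 0
Repeated root: r = 2
General solution: y = (C₁ + C₂x)e^(2x)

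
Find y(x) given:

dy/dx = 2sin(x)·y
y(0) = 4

General solution: y = Ce^(-2cos(x))
Applying IC y(0) = 4:
Particular solution: y = 4e^(2(1-cos(x)))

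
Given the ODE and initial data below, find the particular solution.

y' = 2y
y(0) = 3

General solution: y = Ce^(2x)
Applying IC y(0) = 3:
Particular solution: y = 3e^(2x)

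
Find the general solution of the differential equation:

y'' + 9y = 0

Characteristic equation: r² + 9 = 0
Roots: r = ±3i (complex conjugates)
General solution: y = C₁cos(3x) + C₂sin(3x)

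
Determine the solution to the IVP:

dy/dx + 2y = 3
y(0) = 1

General solution: y = 3/2 + Ce^(-2x)
Applying y(0) = 1: C = 1 - 3/2 = -1/2
Particular solution: y = 3/2 - (1/2)e^(-2x)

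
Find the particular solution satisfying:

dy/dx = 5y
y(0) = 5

General solution: y = Ce^(5x)
Applying IC y(0) = 5:
Particular solution: y = 5e^(5x)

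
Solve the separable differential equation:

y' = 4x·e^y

Separating variables and integrating:
-e^(-y) = 2x² + C

General solution: y = -ln(C - 2x²)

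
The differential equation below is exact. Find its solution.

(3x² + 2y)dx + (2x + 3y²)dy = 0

Verify exactness: ∂M/∂y = ∂N/∂x ✓
Find F(x,y) such that ∂F/∂x = M, ∂F/∂y = N
Solution: x³ + 2xy + y³ = C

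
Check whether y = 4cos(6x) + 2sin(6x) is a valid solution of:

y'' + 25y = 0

Verification:
y'' = -144cos(6x) - 72sin(6x)
y'' + 25y ≠ 0 (frequency mismatch: got 36 instead of 25)

No, it is not a solution.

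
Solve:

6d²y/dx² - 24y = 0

Characteristic equation: 6r² - 24 = 0
Divide by 6: r² - 4 = 0
Roots: r = 2, -2 (distinct real)
General solution: y = C₁e^(2x) + C₂e^(-2x)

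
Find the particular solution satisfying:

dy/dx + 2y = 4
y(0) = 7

General solution: y = 2 + Ce^(-2x)
Applying y(0) = 7: C = 7 - 2 = 5
Particular solution: y = 2 + 5e^(-2x)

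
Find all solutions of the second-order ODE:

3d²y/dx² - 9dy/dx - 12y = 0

Characteristic equation: 3r² - 9r - 12 = 0
Divide by 3: r² - 3r - 4 = 0
Roots: r = 4, -1 (distinct real)
General solution: y = C₁e^(4x) + C₂e^(-x)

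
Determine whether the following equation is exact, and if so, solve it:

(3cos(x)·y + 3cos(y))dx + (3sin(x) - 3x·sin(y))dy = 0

Verify exactness: ∂M/∂y = ∂N/∂x ✓
Find F(x,y) such that ∂F/∂x = M, ∂F/∂y = N
Solution: 3sin(x)·y + 3x·cos(y) = C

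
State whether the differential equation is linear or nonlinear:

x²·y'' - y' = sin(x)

Linear (y and its derivatives appear to the first power only, no products of y terms)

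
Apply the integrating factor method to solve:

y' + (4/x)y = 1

Using integrating factor method:

General solution: y = (1/5)x + Cx^(-4)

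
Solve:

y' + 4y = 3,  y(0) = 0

General solution: y = 3/4 + Ce^(-4x)
Applying y(0) = 0: C = 0 - 3/4 = -3/4
Particular solution: y = 3/4 - (3/4)e^(-4x)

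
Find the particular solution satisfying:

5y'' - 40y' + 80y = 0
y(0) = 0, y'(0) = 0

General solution: y = (C₁ + C₂x)e^(4x)
Repeated root r = 4
Applying ICs: C₁ = 0, C₂ = 0
Particular solution: y = 0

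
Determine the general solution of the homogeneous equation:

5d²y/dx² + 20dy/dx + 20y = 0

Characteristic equation: 5r² + 20r + 20 = 0
Divide by 5: r² + 4r + 4 = 0
Factored: (r + 2)² = 0
Repeated root: r = -2
General solution: y = (C₁ + C₂x)e^(-2x)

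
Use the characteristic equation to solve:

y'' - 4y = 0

Characteristic equation: r² - 4 = 0
Roots: r = 2, -2 (distinct real)
General solution: y = C₁e^(2x) + C₂e^(-2x)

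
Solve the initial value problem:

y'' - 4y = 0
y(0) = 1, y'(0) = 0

General solution: y = C₁e^(2x) + C₂e^(-2x)
Applying ICs: C₁ = 1/2, C₂ = 1/2
Particular solution: y = (1/2)e^(2x) + (1/2)e^(-2x)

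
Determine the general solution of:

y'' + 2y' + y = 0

Characteristic equation: r² + 2r + 1 = 0
Factored: (r + 1)² = 0
Repeated root: r = -1
General solution: y = (C₁ + C₂x)e^(-x)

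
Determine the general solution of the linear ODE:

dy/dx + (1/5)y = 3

Using integrating factor method:

General solution: y = 15 + Ce^(-x/5)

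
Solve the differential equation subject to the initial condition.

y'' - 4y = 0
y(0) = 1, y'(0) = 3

General solution: y = C₁e^(2x) + C₂e^(-2x)
Applying ICs: C₁ = 5/4, C₂ = -1/4
Particular solution: y = (5/4)e^(2x) - (1/4)e^(-2x)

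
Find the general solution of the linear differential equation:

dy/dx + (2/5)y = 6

Using integrating factor method:

General solution: y = 15 + Ce^(-2x/5)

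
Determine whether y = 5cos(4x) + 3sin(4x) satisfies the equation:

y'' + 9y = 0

Verification:
y'' = -80cos(4x) - 48sin(4x)
y'' + 9y ≠ 0 (frequency mismatch: got 16 instead of 9)

No, it is not a solution.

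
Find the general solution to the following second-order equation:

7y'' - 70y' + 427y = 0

Characteristic equation: 7r² - 70r + 427 = 0
Divide by 7: r² - 10r + 61 = 0
Roots: r = 5 ± 6i (complex conjugates)
General solution: y = e^(5x)(C₁cos(6x) + C₂sin(6x))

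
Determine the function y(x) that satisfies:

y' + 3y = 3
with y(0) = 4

General solution: y = 1 + Ce^(-3x)
Applying y(0) = 4: C = 4 - 1 = 3
Particular solution: y = 1 + 3e^(-3x)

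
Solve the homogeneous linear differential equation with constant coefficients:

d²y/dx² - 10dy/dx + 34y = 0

Characteristic equation: r² - 10r + 34 = 0
Roots: r = 5 ± 3i (complex conjugates)
General solution: y = e^(5x)(C₁cos(3x) + C₂sin(3x))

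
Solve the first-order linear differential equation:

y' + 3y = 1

Using integrating factor method:

General solution: y = 1/3 + Ce^(-3x)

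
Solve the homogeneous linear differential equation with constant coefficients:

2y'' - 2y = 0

Characteristic equation: 2r² - 2 = 0
Divide by 2: r² - 1 = 0
Roots: r = 1, -1 (distinct real)
General solution: y = C₁e^x + C₂e^(-x)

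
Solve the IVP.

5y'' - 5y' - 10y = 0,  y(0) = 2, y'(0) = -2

General solution: y = C₁e^(2x) + C₂e^(-x)
Applying ICs: C₁ = 0, C₂ = 2
Particular solution: y = 2e^(-x)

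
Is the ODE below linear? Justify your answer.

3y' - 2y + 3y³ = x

No. Nonlinear (y³ term)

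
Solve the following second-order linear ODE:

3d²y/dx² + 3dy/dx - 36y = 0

Characteristic equation: 3r² + 3r - 36 = 0
Divide by 3: r² + r - 12 = 0
Roots: r = 3, -4 (distinct real)
General solution: y = C₁e^(3x) + C₂e^(-4x)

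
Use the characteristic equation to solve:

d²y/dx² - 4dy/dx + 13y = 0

Characteristic equation: r² - 4r + 13 = 0
Roots: r = 2 ± 3i (complex conjugates)
General solution: y = e^(2x)(C₁cos(3x) + C₂sin(3x))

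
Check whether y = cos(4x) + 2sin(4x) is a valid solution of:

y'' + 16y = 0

Verification:
y'' = -16cos(4x) - 32sin(4x)
y'' + 16y = 0 ✓

Yes, it is a solution.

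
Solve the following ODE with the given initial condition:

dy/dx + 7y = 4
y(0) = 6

General solution: y = 4/7 + Ce^(-7x)
Applying y(0) = 6: C = 6 - 4/7 = 38/7
Particular solution: y = 4/7 + (38/7)e^(-7x)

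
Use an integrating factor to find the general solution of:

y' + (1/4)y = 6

Using integrating factor method:

General solution: y = 24 + Ce^(-x/4)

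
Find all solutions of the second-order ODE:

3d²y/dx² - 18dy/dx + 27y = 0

Characteristic equation: 3r² - 18r + 27 = 0
Divide by 3: r² - 6r + 9 = 0
Factored: (r - 3)² = 0
Repeated root: r = 3
General solution: y = (C₁ + C₂x)e^(3x)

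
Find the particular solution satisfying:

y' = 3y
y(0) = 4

General solution: y = Ce^(3x)
Applying IC y(0) = 4:
Particular solution: y = 4e^(3x)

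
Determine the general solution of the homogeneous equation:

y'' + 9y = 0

Characteristic equation: r² + 9 = 0
Roots: r = ±3i (complex conjugates)
General solution: y = C₁cos(3x) + C₂sin(3x)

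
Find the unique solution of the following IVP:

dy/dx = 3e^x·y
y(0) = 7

General solution: y = Ce^(3e^x)
Applying IC y(0) = 7:
Particular solution: y = 7e^(3(e^x - 1))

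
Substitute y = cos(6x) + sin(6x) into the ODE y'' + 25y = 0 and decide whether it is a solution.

Verification:
y'' = -36cos(6x) - 36sin(6x)
y'' + 25y ≠ 0 (frequency mismatch: got 36 instead of 25)

No, it is not a solution.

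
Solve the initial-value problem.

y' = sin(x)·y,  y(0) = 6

General solution: y = Ce^(-cos(x))
Applying IC y(0) = 6:
Particular solution: y = 6e^(1-cos(x))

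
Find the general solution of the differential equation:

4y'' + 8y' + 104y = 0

Characteristic equation: 4r² + 8r + 104 = 0
Divide by 4: r² + 2r + 26 = 0
Roots: r = -1 ± 5i (complex conjugates)
General solution: y = e^(-x)(C₁cos(5x) + C₂sin(5x))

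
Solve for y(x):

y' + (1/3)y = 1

Using integrating factor method:

General solution: y = 3 + Ce^(-x/3)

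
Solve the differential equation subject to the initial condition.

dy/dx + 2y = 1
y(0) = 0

General solution: y = 1/2 + Ce^(-2x)
Applying y(0) = 0: C = 0 - 1/2 = -1/2
Particular solution: y = 1/2 - (1/2)e^(-2x)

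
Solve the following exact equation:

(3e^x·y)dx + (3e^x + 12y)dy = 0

Verify exactness: ∂M/∂y = ∂N/∂x ✓
Find F(x,y) such that ∂F/∂x = M, ∂F/∂y = N
Solution: 3e^x·y + 6y² = C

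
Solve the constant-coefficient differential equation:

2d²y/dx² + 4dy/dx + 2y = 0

Characteristic equation: 2r² + 4r + 2 = 0
Divide by 2: r² + 2r + 1 = 0
Factored: (r + 1)² = 0
Repeated root: r = -1
General solution: y = (C₁ + C₂x)e^(-x)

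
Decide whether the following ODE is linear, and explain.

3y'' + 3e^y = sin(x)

Nonlinear (e^y is nonlinear in y)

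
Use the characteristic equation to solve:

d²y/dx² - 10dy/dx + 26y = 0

Characteristic equation: r² - 10r + 26 = 0
Roots: r = 5 ± i (complex conjugates)
General solution: y = e^(5x)(C₁cos(x) + C₂sin(x))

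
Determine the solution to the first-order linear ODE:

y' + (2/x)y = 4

Using integrating factor method:

General solution: y = (4/3)x + Cx^(-2)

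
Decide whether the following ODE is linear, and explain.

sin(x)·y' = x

Linear (y and its derivatives appear to the first power only, no products of y terms)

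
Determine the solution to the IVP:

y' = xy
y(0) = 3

General solution: y = Ce^(x²/2)
Applying IC y(0) = 3:
Particular solution: y = 3e^(x²/2)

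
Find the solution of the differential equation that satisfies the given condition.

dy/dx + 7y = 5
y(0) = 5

General solution: y = 5/7 + Ce^(-7x)
Applying y(0) = 5: C = 5 - 5/7 = 30/7
Particular solution: y = 5/7 + (30/7)e^(-7x)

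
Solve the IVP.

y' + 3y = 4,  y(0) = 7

General solution: y = 4/3 + Ce^(-3x)
Applying y(0) = 7: C = 7 - 4/3 = 17/3
Particular solution: y = 4/3 + (17/3)e^(-3x)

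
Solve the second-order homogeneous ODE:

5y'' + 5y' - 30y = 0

Characteristic equation: 5r² + 5r - 30 = 0
Divide by 5: r² + r - 6 = 0
Roots: r = 2, -3 (distinct real)
General solution: y = C₁e^(2x) + C₂e^(-3x)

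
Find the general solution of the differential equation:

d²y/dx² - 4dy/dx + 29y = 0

Characteristic equation: r² - 4r + 29 = 0
Roots: r = 2 ± 5i (complex conjugates)
General solution: y = e^(2x)(C₁cos(5x) + C₂sin(5x))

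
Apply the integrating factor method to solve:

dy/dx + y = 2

Using integrating factor method:

General solution: y = 2 + Ce^(-x)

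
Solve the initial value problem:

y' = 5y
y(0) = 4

General solution: y = Ce^(5x)
Applying IC y(0) = 4:
Particular solution: y = 4e^(5x)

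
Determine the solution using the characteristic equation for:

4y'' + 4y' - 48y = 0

Characteristic equation: 4r² + 4r - 48 = 0
Divide by 4: r² + r - 12 = 0
Roots: r = 3, -4 (distinct real)
General solution: y = C₁e^(3x) + C₂e^(-4x)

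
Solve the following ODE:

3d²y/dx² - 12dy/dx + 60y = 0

Characteristic equation: 3r² - 12r + 60 = 0
Divide by 3: r² - 4r + 20 = 0
Roots: r = 2 ± 4i (complex conjugates)
General solution: y = e^(2x)(C₁cos(4x) + C₂sin(4x))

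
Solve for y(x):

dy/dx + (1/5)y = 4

Using integrating factor method:

General solution: y = 20 + Ce^(-x/5)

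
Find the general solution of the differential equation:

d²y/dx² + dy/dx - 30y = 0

Characteristic equation: r² + r - 30 = 0
Roots: r = 5, -6 (distinct real)
General solution: y = C₁e^(5x) + C₂e^(-6x)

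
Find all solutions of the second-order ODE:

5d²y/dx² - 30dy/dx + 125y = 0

Characteristic equation: 5r² - 30r + 125 = 0
Divide by 5: r² - 6r + 25 = 0
Roots: r = 3 ± 4i (complex conjugates)
General solution: y = e^(3x)(C₁cos(4x) + C₂sin(4x))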